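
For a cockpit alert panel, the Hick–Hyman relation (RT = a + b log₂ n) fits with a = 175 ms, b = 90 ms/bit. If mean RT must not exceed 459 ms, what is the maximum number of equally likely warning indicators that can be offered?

8

90·log₂ n ≤ 459 − 175 = 284, giving log₂ n ≤ 3.1556 and n ≤ 8.911. The largest whole number is 8.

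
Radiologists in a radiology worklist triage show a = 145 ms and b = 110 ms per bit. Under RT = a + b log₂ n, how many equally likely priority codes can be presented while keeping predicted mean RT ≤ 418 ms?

Set 145 + 110·log₂ n ≤ 418 → log₂ n ≤ (418 − 145)/110 = 2.4818.
So n ≤ 2^2.4818 = 5.586; the largest integer n is 5.

5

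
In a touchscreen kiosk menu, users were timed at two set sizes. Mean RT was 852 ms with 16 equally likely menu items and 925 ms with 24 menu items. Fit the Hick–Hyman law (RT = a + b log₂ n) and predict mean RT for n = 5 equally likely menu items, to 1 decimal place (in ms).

642.6 ms

Fit slope and intercept:
  b = (925 − 852) / (log₂ 24 − log₂ 16) = 73 / (4.5850 − 4) = 124.794 ms/bit
  a = 852 − 124.794 × 4 = 352.823 ms
Then RT(5) = 352.823 + 124.794 × log₂ 5 = 352.823 + 124.794 × 2.3219 ≈ 642.586 ms.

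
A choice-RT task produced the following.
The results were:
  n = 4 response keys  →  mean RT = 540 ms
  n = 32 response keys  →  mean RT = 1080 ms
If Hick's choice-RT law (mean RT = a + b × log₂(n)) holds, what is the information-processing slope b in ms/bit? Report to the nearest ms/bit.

180 ms/bit

The slope on a log₂ axis is (1080 − 540) / (5 − 2) = 180 ms/bit.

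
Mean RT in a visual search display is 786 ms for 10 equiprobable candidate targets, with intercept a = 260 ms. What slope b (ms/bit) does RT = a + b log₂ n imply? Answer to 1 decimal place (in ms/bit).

b = (786 − 260) / log₂(10) = 526 / 3.3219 = 158.342 ms/bit.

158.3 ms/bit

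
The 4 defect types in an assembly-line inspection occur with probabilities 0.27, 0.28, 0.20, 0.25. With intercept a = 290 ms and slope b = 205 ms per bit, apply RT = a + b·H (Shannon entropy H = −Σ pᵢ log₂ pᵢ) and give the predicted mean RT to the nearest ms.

H = 0.27·log₂(1/0.27) + 0.28·log₂(1/0.28) + 0.20·log₂(1/0.20) + 0.25·log₂(1/0.25) = 1.9886 bits.
RT = 290 + 205 × 1.9886 = 697.67 ms.

698 ms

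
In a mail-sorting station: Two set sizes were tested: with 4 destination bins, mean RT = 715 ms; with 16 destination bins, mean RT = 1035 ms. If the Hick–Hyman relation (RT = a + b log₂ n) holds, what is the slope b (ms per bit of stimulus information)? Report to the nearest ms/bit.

160 ms/bit

Slope: b = (1035 − 715) / (log₂ 16 − log₂ 4) = 320/2.0000 = 160 ms/bit.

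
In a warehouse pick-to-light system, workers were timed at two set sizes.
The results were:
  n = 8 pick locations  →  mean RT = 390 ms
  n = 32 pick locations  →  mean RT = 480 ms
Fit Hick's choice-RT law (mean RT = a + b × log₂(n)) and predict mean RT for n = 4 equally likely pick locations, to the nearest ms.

Solve the two-equation system in a and b:
  b = (480 − 390) / (log₂ 32 − log₂ 8) = 90 / (5 − 3) = 45 ms/bit
  a = 390 − 45 × 3 = 255 ms
Then RT(4) = 255 + 45 × log₂ 4 = 255 + 45 × 2 ≈ 345.000 ms.

345 ms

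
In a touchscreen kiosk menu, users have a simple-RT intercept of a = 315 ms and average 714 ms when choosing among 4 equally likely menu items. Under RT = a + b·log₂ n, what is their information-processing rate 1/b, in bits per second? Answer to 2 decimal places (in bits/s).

5.01 bits/s

Choice component = 714 − 315 = 399 ms over log₂(4) = 2 bits.
b = 399 / 2 = 199.500 ms/bit, so 1/b = 5.013 bits/s.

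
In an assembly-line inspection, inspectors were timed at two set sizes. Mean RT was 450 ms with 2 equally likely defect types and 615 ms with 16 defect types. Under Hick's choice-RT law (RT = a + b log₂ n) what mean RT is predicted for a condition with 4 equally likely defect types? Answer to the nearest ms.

505 ms

RT is linear in log₂ n, so two points fix the line:
  b = (615 − 450) / (log₂ 16 − log₂ 2) = 165 / (4 − 1) = 55 ms/bit
  a = 450 − 55 × 1 = 395 ms
Then RT(4) = 395 + 55 × log₂ 4 = 395 + 55 × 2 ≈ 505.000 ms.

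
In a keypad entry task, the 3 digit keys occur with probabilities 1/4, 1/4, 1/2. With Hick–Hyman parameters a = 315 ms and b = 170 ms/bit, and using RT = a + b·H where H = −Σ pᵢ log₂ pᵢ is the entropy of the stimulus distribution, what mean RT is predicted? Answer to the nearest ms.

570 ms

H = −Σ pᵢ log₂ pᵢ = 0.25·2 + 0.25·2 + 0.5·1 = 1.500 bits.
RT = 315 + 170 × 1.500 = 570.00 ms.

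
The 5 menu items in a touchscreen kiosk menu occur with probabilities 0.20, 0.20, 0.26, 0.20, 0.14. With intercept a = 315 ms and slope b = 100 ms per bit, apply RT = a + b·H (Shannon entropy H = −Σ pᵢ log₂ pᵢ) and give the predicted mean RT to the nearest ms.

545 ms

Entropy contributions −pᵢ log₂ pᵢ: 0.4644, 0.4644, 0.5053, 0.4644, 0.3971; sum H = 2.2956 bits.
RT = a + bH = 315 + 100·2.2956 = 544.56 ms.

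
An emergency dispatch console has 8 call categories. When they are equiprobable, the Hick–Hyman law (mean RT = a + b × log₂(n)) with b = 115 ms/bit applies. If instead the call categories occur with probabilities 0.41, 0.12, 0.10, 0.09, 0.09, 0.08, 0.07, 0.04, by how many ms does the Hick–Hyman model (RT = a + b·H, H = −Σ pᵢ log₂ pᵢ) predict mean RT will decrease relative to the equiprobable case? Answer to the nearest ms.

46 ms

The RT saving is b·ΔH. Equiprobable H₀ = log₂(8) = 3.0000 bits; with the given probabilities H = 2.5978 bits.
b·(H₀ − H) = 115 × (3.0000 − 2.5978) = 46.26 ms.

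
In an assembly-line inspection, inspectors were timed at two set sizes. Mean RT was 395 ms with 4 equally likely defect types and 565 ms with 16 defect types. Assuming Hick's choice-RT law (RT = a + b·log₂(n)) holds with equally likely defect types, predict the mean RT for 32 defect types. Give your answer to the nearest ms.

RT is linear in log₂ n, so two points fix the line:
  b = (565 − 395) / (log₂ 16 − log₂ 4) = 170 / (4 − 2) = 85 ms/bit
  a = 395 − 85 × 2 = 225 ms
Then RT(32) = 225 + 85 × log₂ 32 = 225 + 85 × 5 ≈ 650.000 ms.

650 ms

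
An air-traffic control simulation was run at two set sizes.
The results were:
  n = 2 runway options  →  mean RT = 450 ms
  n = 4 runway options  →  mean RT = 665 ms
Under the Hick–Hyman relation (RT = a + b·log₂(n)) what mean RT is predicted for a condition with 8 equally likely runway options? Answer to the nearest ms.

880 ms

RT is linear in log₂ n, so two points fix the line:
  b = (665 − 450) / (log₂ 4 − log₂ 2) = 215 / (2 − 1) = 215 ms/bit
  a = 450 − 215 × 1 = 235 ms
Then RT(8) = 235 + 215 × log₂ 8 = 235 + 215 × 3 ≈ 880.000 ms.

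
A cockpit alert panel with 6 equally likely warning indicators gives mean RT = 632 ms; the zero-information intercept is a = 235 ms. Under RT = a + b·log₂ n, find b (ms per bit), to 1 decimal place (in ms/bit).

153.6 ms/bit

log₂(6) = 2.5850 bits.
b = (RT − a)/log₂ n = (632 − 235) / 2.5850 = 153.581 ms/bit.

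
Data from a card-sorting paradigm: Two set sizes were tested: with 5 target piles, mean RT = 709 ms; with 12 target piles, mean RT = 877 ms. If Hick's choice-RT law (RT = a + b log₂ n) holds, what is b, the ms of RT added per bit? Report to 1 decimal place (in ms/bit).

133.0 ms/bit

b = (RT₂ − RT₁)/(log₂ n₂ − log₂ n₁) = (877 − 709)/(3.5850 − 2.3219) = 133.013 ms/bit.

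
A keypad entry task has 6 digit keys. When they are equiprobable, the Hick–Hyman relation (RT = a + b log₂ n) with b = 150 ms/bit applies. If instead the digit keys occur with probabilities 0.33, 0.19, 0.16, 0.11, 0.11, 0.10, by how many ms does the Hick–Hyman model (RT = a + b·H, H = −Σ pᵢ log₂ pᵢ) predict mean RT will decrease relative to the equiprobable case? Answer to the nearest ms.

Equiprobable entropy H₀ = log₂ 6 = 2.5850 bits.
Skewed entropy H = −Σ pᵢ log₂ pᵢ = 2.4388 bits.
ΔRT = b·(H₀ − H) = 150 × 0.1461 = 21.92 ms.

22 ms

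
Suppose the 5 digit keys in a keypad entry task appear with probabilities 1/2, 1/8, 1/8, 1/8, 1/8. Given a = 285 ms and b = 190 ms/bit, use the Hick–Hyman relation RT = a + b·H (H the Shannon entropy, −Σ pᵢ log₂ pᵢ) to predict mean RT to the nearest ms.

665 ms

H = −Σ pᵢ log₂ pᵢ = 0.5·1 + 0.125·3 + 0.125·3 + 0.125·3 + 0.125·3 = 2.000 bits.
RT = 285 + 190 × 2.000 = 665.00 ms.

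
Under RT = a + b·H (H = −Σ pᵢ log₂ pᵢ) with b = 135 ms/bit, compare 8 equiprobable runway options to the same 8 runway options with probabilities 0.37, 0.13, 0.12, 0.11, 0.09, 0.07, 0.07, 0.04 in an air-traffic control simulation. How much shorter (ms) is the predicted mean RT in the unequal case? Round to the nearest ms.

Equiprobable entropy H₀ = log₂ 8 = 3.0000 bits.
Skewed entropy H = −Σ pᵢ log₂ pᵢ = 2.6662 bits.
ΔRT = b·(H₀ − H) = 135 × 0.3338 = 45.06 ms.

45 ms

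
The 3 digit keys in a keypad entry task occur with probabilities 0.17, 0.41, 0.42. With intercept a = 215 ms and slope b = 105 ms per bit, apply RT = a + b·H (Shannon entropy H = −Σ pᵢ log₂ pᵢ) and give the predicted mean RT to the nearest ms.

371 ms

H = 0.17·log₂(1/0.17) + 0.41·log₂(1/0.41) + 0.42·log₂(1/0.42) = 1.4876 bits.
RT = 215 + 105 × 1.4876 = 371.20 ms.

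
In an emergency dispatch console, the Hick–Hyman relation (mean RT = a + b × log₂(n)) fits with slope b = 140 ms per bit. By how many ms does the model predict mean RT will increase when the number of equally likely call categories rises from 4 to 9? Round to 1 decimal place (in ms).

The intercept a cancels: ΔRT = b·(log₂ n₂ − log₂ n₁) = b·log₂(n₂/n₁).
log₂(9) − log₂(4) = 3.1699 − 2 = 1.1699.
ΔRT = 140 × 1.1699 = 163.790 ms.

163.8 ms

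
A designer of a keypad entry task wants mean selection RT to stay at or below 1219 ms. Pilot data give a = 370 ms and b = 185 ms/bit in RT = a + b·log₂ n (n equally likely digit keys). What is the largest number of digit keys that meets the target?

24

Information budget: (1219 − 370)/185 = 4.5892 bits, so n ≤ 2^4.5892 = 24.070 → at most 24.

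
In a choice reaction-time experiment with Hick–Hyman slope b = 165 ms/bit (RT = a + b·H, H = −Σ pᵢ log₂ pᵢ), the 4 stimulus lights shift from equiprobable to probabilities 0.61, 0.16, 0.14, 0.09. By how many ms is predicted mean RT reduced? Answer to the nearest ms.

Equiprobable entropy H₀ = log₂ 4 = 2.0000 bits.
Skewed entropy H = −Σ pᵢ log₂ pᵢ = 1.5678 bits.
ΔRT = b·(H₀ − H) = 165 × 0.4322 = 71.32 ms.

71 ms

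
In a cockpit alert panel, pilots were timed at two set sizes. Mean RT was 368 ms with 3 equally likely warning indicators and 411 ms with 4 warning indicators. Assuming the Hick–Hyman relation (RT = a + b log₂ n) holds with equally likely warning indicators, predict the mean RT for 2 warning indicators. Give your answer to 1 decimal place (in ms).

Solve the two-equation system in a and b:
  b = (411 − 368) / (log₂ 4 − log₂ 3) = 43 / (2 − 1.5850) = 103.605 ms/bit
  a = 368 − 103.605 × 1.5850 = 203.790 ms
Then RT(2) = 203.790 + 103.605 × log₂ 2 = 203.790 + 103.605 × 1 ≈ 307.395 ms.

307.4 ms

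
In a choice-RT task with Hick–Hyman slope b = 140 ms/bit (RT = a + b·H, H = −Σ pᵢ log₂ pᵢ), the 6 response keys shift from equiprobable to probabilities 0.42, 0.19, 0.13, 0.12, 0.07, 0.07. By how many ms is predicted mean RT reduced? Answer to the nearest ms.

The RT saving is b·ΔH. Equiprobable H₀ = log₂(6) = 2.5850 bits; with the given probabilities H = 2.2677 bits.
b·(H₀ − H) = 140 × (2.5850 − 2.2677) = 44.42 ms.

44 ms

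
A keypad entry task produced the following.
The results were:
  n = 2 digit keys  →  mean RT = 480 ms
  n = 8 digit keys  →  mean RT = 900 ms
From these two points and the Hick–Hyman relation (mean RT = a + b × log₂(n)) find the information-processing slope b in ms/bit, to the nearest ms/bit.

210 ms/bit

Slope: b = (900 − 480) / (log₂ 8 − log₂ 2) = 420/2.0000 = 210 ms/bit.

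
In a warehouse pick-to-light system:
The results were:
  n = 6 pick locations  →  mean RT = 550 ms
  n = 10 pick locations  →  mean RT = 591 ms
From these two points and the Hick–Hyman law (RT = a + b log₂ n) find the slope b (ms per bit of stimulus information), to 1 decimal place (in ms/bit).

The slope on a log₂ axis is (591 − 550) / (3.3219 − 2.5850) = 55.634 ms/bit.

55.6 ms/bit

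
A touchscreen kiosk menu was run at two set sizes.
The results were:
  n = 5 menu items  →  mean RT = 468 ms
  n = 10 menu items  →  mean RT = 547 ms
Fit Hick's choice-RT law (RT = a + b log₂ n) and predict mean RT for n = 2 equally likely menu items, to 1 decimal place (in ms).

Solve the two-equation system in a and b:
  b = (547 − 468) / (log₂ 10 − log₂ 5) = 79 / (3.3219 − 2.3219) = 79.000 ms/bit
  a = 468 − 79.000 × 2.3219 = 284.568 ms
Then RT(2) = 284.568 + 79.000 × log₂ 2 = 284.568 + 79.000 × 1 ≈ 363.568 ms.

363.6 ms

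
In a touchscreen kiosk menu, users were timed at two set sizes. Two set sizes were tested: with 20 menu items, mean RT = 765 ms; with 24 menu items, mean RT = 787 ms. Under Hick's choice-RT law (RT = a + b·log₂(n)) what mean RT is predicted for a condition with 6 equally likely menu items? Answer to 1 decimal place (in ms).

Fit slope and intercept:
  b = (787 − 765) / (log₂ 24 − log₂ 20) = 22 / (4.5850 − 4.3219) = 83.639 ms/bit
  a = 765 − 83.639 × 4.3219 = 403.517 ms
Then RT(6) = 403.517 + 83.639 × log₂ 6 = 403.517 + 83.639 × 2.5850 ≈ 619.722 ms.

619.7 ms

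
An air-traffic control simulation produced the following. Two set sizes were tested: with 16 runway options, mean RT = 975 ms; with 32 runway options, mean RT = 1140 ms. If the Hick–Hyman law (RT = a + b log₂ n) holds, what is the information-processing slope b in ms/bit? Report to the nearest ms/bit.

b = (RT₂ − RT₁)/(log₂ n₂ − log₂ n₁) = (1140 − 975)/(5 − 4) = 165 ms/bit.

165 ms/bit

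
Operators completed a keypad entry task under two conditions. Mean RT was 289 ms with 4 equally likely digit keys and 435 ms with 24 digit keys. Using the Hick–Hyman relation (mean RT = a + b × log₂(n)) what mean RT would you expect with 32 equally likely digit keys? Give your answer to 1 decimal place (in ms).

With log₂ n on the abscissa the relation is linear; from the two conditions:
  b = (435 − 289) / (log₂ 24 − log₂ 4) = 146 / (4.5850 − 2) = 56.481 ms/bit
  a = 289 − 56.481 × 2 = 176.039 ms
Then RT(32) = 176.039 + 56.481 × log₂ 32 = 176.039 + 56.481 × 5 ≈ 458.442 ms.

458.4 ms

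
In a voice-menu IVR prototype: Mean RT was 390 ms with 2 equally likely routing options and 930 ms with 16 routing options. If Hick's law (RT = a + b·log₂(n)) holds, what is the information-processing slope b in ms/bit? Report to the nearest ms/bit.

The slope on a log₂ axis is (930 − 390) / (4 − 1) = 180 ms/bit.

180 ms/bit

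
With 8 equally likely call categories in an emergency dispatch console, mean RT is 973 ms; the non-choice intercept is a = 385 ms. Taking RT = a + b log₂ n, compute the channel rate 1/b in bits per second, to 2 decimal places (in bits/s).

5.10 bits/s

Choice component = 973 − 385 = 588 ms over log₂(8) = 3 bits.
b = 588 / 3 = 196.000 ms/bit, so 1/b = 5.102 bits/s.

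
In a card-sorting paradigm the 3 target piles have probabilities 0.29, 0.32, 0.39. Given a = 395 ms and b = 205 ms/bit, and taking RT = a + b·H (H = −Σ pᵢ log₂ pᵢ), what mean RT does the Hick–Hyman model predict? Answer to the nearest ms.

718 ms

H = 0.29·log₂(1/0.29) + 0.32·log₂(1/0.32) + 0.39·log₂(1/0.39) = 1.5737 bits.
RT = 395 + 205 × 1.5737 = 717.62 ms.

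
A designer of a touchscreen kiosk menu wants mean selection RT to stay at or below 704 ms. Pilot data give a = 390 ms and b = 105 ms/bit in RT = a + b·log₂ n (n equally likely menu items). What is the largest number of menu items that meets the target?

7

Information budget: (704 − 390)/105 = 2.9905 bits, so n ≤ 2^2.9905 = 7.947 → at most 7.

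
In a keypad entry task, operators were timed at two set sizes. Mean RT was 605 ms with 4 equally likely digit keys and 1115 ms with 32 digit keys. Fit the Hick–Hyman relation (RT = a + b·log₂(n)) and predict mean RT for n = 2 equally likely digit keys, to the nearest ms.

RT is linear in log₂ n, so two points fix the line:
  b = (1115 − 605) / (log₂ 32 − log₂ 4) = 510 / (5 − 2) = 170 ms/bit
  a = 605 − 170 × 2 = 265 ms
Then RT(2) = 265 + 170 × log₂ 2 = 265 + 170 × 1 ≈ 435.000 ms.

435 ms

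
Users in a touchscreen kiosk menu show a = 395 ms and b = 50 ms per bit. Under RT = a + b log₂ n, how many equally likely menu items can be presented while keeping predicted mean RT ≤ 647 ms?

Set 395 + 50·log₂ n ≤ 647 → log₂ n ≤ (647 − 395)/50 = 5.0400.
So n ≤ 2^5.0400 = 32.900; the largest integer n is 32.

32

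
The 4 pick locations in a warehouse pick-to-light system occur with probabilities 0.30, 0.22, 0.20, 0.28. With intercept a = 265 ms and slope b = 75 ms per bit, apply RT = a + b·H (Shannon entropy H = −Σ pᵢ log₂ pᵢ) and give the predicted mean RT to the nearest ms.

Entropy contributions −pᵢ log₂ pᵢ: 0.5211, 0.4806, 0.4644, 0.5142; sum H = 1.9803 bits.
RT = a + bH = 265 + 75·1.9803 = 413.52 ms.

414 ms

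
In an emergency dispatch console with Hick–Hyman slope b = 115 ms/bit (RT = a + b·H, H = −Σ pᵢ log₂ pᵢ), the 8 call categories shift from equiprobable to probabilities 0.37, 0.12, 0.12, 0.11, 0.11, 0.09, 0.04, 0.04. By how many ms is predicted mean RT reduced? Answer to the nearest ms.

Equiprobable entropy H₀ = log₂ 8 = 3.0000 bits.
Skewed entropy H = −Σ pᵢ log₂ pᵢ = 2.6496 bits.
ΔRT = b·(H₀ − H) = 115 × 0.3504 = 40.30 ms.

40 ms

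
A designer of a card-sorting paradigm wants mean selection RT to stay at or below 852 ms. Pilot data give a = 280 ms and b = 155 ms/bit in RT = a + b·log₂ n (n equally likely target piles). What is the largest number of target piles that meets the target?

Set 280 + 155·log₂ n ≤ 852 → log₂ n ≤ (852 − 280)/155 = 3.6903.
So n ≤ 2^3.6903 = 12.909; the largest integer n is 12.

12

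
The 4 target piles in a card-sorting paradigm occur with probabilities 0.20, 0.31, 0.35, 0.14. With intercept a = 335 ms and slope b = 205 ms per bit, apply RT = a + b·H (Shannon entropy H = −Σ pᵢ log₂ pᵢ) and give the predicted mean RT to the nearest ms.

728 ms

H = 0.20·log₂(1/0.20) + 0.31·log₂(1/0.31) + 0.35·log₂(1/0.35) + 0.14·log₂(1/0.14) = 1.9154 bits.
RT = 335 + 205 × 1.9154 = 727.66 ms.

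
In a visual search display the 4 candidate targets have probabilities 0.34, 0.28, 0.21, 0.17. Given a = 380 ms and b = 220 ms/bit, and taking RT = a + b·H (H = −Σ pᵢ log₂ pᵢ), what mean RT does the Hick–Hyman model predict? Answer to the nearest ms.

809 ms

Entropy contributions −pᵢ log₂ pᵢ: 0.5292, 0.5142, 0.4728, 0.4346; sum H = 1.9508 bits.
RT = a + bH = 380 + 220·1.9508 = 809.18 ms.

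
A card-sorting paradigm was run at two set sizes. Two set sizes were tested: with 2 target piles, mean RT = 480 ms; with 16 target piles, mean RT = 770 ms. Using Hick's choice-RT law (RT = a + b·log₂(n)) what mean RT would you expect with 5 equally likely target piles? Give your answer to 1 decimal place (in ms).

607.8 ms

Solve the two-equation system in a and b:
  b = (770 − 480) / (log₂ 16 − log₂ 2) = 290 / (4 − 1) = 96.667 ms/bit
  a = 480 − 96.667 × 1 = 383.333 ms
Then RT(5) = 383.333 + 96.667 × log₂ 5 = 383.333 + 96.667 × 2.3219 ≈ 607.786 ms.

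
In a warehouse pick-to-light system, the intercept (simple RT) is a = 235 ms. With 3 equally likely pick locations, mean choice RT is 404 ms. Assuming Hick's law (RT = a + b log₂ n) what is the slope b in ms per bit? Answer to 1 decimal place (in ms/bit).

106.6 ms/bit

b = (404 − 235) / log₂(3) = 169 / 1.5850 = 106.627 ms/bit.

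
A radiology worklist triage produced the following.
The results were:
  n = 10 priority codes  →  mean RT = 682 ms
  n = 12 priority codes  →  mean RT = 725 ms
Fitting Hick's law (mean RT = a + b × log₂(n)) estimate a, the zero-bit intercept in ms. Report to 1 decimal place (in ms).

Slope: b = (725 − 682) / (log₂ 12 − log₂ 10) = 43/0.2630 = 163.477 ms/bit.
Intercept: a = 682 − 163.477·log₂(10) = 138.942 ms.

138.9 ms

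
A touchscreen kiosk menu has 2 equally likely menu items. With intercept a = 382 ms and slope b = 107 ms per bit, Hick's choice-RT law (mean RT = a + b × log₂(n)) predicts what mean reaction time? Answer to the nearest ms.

log₂(2) = 1 bits, so RT = 382 + 107 × 1 ≈ 489.000 ms.

489 ms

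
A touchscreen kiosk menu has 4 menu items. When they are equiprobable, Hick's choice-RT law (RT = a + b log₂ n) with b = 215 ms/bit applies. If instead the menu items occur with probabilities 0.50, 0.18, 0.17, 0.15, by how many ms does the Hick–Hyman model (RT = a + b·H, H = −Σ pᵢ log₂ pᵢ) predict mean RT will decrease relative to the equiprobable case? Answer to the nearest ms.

45 ms

Equiprobable entropy H₀ = log₂ 4 = 2.0000 bits.
Skewed entropy H = −Σ pᵢ log₂ pᵢ = 1.7904 bits.
ΔRT = b·(H₀ − H) = 215 × 0.2096 = 45.06 ms.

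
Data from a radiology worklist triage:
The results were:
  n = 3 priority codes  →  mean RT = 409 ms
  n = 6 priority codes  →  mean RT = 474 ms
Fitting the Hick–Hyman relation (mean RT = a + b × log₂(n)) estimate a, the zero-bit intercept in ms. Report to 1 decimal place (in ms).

Slope: b = (474 − 409) / (log₂ 6 − log₂ 3) = 65/1.0000 = 65.000 ms/bit.
Intercept: a = 409 − 65.000·log₂(3) = 305.977 ms.

306.0 ms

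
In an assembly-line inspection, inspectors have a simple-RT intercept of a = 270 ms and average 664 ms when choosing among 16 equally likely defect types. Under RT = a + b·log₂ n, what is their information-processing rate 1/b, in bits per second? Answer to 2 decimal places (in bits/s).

10.15 bits/s

Choice component = 664 − 270 = 394 ms over log₂(16) = 4 bits.
b = 394 / 4 = 98.500 ms/bit, so 1/b = 10.152 bits/s.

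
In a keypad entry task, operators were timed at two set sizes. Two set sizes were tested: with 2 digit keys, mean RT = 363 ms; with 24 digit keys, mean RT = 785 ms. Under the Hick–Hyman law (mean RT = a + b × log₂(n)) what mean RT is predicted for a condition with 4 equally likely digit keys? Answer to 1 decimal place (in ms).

480.7 ms

Solve the two-equation system in a and b:
  b = (785 − 363) / (log₂ 24 − log₂ 2) = 422 / (4.5850 − 1) = 117.714 ms/bit
  a = 363 − 117.714 × 1 = 245.286 ms
Then RT(4) = 245.286 + 117.714 × log₂ 4 = 245.286 + 117.714 × 2 ≈ 480.714 ms.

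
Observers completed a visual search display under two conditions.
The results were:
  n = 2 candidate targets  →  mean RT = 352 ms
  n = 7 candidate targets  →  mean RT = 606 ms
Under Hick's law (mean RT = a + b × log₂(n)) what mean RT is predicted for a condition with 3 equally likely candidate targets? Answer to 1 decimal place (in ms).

RT is linear in log₂ n, so two points fix the line:
  b = (606 − 352) / (log₂ 7 − log₂ 2) = 254 / (2.8074 − 1) = 140.537 ms/bit
  a = 352 − 140.537 × 1 = 211.463 ms
Then RT(3) = 211.463 + 140.537 × log₂ 3 = 211.463 + 140.537 × 1.5850 ≈ 434.209 ms.

434.2 ms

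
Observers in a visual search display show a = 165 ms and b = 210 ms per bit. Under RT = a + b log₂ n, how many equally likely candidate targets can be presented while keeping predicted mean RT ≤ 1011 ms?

Set 165 + 210·log₂ n ≤ 1011 → log₂ n ≤ (1011 − 165)/210 = 4.0286.
So n ≤ 2^4.0286 = 16.320; the largest integer n is 16.

16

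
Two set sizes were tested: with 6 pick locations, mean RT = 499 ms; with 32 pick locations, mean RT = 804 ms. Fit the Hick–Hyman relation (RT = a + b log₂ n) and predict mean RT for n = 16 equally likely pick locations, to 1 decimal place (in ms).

Fit slope and intercept:
  b = (804 − 499) / (log₂ 32 − log₂ 6) = 305 / (5 − 2.5850) = 126.292 ms/bit
  a = 499 − 126.292 × 2.5850 = 172.540 ms
Then RT(16) = 172.540 + 126.292 × log₂ 16 = 172.540 + 126.292 × 4 ≈ 677.708 ms.

677.7 ms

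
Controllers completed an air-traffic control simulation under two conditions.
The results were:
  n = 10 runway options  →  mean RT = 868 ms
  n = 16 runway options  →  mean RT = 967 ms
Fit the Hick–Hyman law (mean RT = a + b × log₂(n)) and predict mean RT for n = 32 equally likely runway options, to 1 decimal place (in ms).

Fit slope and intercept:
  b = (967 − 868) / (log₂ 16 − log₂ 10) = 99 / (4 − 3.3219) = 146.002 ms/bit
  a = 868 − 146.002 × 3.3219 = 382.991 ms
Then RT(32) = 382.991 + 146.002 × log₂ 32 = 382.991 + 146.002 × 5 ≈ 1113.002 ms.

1113.0 ms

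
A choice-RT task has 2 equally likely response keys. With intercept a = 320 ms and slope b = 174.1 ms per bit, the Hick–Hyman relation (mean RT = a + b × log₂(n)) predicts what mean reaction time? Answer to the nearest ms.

log₂(2) = 1 bits, so RT = 320 + 174.1 × 1 ≈ 494.100 ms.

494 ms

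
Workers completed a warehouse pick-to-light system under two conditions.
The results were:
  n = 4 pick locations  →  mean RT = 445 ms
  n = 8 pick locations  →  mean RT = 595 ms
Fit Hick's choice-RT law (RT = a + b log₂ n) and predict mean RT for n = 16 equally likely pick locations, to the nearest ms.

745 ms

Fit slope and intercept:
  b = (595 − 445) / (log₂ 8 − log₂ 4) = 150 / (3 − 2) = 150 ms/bit
  a = 445 − 150 × 2 = 145 ms
Then RT(16) = 145 + 150 × log₂ 16 = 145 + 150 × 4 ≈ 745.000 ms.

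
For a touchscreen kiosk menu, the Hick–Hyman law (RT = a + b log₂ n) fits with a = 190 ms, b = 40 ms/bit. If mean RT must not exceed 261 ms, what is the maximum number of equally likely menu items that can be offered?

3

Information budget: (261 − 190)/40 = 1.7750 bits, so n ≤ 2^1.7750 = 3.422 → at most 3.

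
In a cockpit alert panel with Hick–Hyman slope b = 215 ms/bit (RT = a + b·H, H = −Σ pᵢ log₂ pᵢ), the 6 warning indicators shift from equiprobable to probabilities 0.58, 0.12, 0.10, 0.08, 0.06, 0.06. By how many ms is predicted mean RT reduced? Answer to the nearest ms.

140 ms

Equiprobable entropy H₀ = log₂ 6 = 2.5850 bits.
Skewed entropy H = −Σ pᵢ log₂ pᵢ = 1.9336 bits.
ΔRT = b·(H₀ − H) = 215 × 0.6513 = 140.03 ms.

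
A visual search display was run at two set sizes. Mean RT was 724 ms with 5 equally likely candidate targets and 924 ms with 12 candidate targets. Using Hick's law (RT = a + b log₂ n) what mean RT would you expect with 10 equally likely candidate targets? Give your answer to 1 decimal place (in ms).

RT is linear in log₂ n, so two points fix the line:
  b = (924 − 724) / (log₂ 12 − log₂ 5) = 200 / (3.5850 − 2.3219) = 158.349 ms/bit
  a = 724 − 158.349 × 2.3219 = 356.325 ms
Then RT(10) = 356.325 + 158.349 × log₂ 10 = 356.325 + 158.349 × 3.3219 ≈ 882.349 ms.

882.3 ms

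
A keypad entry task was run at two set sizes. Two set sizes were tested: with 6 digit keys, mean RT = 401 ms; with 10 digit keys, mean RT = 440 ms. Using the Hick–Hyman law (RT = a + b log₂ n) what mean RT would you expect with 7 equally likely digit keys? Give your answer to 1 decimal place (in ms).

412.8 ms

Fit slope and intercept:
  b = (440 − 401) / (log₂ 10 − log₂ 6) = 39 / (3.3219 − 2.5850) = 52.920 ms/bit
  a = 401 − 52.920 × 2.5850 = 264.205 ms
Then RT(7) = 264.205 + 52.920 × log₂ 7 = 264.205 + 52.920 × 2.8074 ≈ 412.769 ms.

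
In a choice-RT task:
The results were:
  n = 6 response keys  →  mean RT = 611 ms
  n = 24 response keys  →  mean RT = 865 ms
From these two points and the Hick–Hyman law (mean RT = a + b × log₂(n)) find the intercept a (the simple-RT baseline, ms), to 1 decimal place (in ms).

b = (RT₂ − RT₁)/(log₂ n₂ − log₂ n₁) = (865 − 611)/(4.5850 − 2.5850) = 127.000 ms/bit.
Intercept: a = 611 − 127.000·log₂(6) = 282.710 ms.

282.7 ms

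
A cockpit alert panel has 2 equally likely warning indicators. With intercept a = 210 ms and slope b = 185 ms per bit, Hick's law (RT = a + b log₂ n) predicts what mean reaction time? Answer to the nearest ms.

395 ms

log₂(2) = 1 bits, so RT = 210 + 185 × 1 ≈ 395.000 ms.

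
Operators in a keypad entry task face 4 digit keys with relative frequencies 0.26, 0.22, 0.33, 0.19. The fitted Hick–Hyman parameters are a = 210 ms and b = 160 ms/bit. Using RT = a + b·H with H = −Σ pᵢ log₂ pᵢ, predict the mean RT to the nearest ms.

H = 0.26·log₂(1/0.26) + 0.22·log₂(1/0.22) + 0.33·log₂(1/0.33) + 0.19·log₂(1/0.19) = 1.9689 bits.
RT = 210 + 160 × 1.9689 = 525.03 ms.

525 ms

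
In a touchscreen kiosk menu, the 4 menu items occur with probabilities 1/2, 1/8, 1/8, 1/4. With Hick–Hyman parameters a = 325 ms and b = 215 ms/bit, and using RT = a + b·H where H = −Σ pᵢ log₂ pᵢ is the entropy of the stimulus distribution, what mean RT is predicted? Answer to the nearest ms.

701 ms

Each term −pᵢ log₂ pᵢ: 0.5·1 + 0.125·3 + 0.125·3 + 0.25·2; summed, H = 1.750 bits.
Mean RT = a + bH = 325 + 215·1.750 = 701.25 ms.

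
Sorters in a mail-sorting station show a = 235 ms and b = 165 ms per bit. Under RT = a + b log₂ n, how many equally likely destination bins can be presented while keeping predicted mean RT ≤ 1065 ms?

Information budget: (1065 − 235)/165 = 5.0303 bits, so n ≤ 2^5.0303 = 32.679 → at most 32.

32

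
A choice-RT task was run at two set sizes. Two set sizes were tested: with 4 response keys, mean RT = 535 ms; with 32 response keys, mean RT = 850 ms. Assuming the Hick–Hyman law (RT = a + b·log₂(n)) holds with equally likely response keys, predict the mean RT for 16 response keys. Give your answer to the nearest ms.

Fit slope and intercept:
  b = (850 − 535) / (log₂ 32 − log₂ 4) = 315 / (5 − 2) = 105 ms/bit
  a = 535 − 105 × 2 = 325 ms
Then RT(16) = 325 + 105 × log₂ 16 = 325 + 105 × 4 ≈ 745.000 ms.

745 ms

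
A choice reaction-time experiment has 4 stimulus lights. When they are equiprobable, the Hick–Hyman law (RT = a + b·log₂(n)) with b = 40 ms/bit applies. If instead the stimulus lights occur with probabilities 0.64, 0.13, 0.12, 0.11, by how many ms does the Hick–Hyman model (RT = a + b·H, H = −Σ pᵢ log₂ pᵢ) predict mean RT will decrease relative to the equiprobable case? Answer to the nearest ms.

The RT saving is b·ΔH. Equiprobable H₀ = log₂(4) = 2.0000 bits; with the given probabilities H = 1.5121 bits.
b·(H₀ − H) = 40 × (2.0000 − 1.5121) = 19.52 ms.

20 ms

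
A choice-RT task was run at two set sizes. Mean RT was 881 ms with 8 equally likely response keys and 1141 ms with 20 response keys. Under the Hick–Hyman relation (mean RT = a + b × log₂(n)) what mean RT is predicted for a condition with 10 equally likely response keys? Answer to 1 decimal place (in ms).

Fit slope and intercept:
  b = (1141 − 881) / (log₂ 20 − log₂ 8) = 260 / (4.3219 − 3) = 196.682 ms/bit
  a = 881 − 196.682 × 3 = 290.953 ms
Then RT(10) = 290.953 + 196.682 × log₂ 10 = 290.953 + 196.682 × 3.3219 ≈ 944.318 ms.

944.3 ms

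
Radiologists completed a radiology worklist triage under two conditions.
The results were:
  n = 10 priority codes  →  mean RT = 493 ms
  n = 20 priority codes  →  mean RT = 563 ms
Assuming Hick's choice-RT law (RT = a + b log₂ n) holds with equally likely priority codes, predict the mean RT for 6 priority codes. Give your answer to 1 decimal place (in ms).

441.4 ms

With log₂ n on the abscissa the relation is linear; from the two conditions:
  b = (563 − 493) / (log₂ 20 − log₂ 10) = 70 / (4.3219 − 3.3219) = 70.000 ms/bit
  a = 493 − 70.000 × 3.3219 = 260.465 ms
Then RT(6) = 260.465 + 70.000 × log₂ 6 = 260.465 + 70.000 × 2.5850 ≈ 441.412 ms.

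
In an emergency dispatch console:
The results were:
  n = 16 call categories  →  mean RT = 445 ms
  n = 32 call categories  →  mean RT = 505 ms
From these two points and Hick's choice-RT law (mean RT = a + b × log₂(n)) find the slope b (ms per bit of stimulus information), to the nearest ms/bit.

60 ms/bit

b = (RT₂ − RT₁)/(log₂ n₂ − log₂ n₁) = (505 − 445)/(5 − 4) = 60 ms/bit.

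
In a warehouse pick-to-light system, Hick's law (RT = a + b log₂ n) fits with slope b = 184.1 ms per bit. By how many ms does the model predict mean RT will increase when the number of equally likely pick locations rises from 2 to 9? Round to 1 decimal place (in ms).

399.5 ms

Only the slope matters, since a is common to both: ΔRT = b·log₂(n₂/n₁).
log₂(9) − log₂(2) = 3.1699 − 1 = 2.1699.
ΔRT = 184.1 × 2.1699 = 399.483 ms.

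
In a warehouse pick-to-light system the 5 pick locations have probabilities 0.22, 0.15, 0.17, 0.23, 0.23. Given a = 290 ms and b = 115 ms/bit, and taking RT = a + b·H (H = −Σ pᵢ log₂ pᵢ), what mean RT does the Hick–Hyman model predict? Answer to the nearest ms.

Entropy contributions −pᵢ log₂ pᵢ: 0.4806, 0.4105, 0.4346, 0.4877, 0.4877; sum H = 2.3010 bits.
RT = a + bH = 290 + 115·2.3010 = 554.62 ms.

555 ms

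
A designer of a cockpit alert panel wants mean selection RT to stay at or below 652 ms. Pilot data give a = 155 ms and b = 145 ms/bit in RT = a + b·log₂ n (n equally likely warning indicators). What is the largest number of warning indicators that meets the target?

10

Information budget: (652 − 155)/145 = 3.4276 bits, so n ≤ 2^3.4276 = 10.760 → at most 10.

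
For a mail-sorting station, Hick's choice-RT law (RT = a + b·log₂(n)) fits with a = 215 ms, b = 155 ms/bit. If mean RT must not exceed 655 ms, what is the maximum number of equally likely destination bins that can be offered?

Information budget: (655 − 215)/155 = 2.8387 bits, so n ≤ 2^2.8387 = 7.154 → at most 7.

7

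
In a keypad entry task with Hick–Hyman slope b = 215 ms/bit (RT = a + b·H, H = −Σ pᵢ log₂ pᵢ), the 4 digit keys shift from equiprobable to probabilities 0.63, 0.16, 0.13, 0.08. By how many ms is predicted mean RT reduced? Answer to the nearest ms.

104 ms

Equiprobable entropy H₀ = log₂ 4 = 2.0000 bits.
Skewed entropy H = −Σ pᵢ log₂ pᵢ = 1.5171 bits.
ΔRT = b·(H₀ − H) = 215 × 0.4829 = 103.82 ms.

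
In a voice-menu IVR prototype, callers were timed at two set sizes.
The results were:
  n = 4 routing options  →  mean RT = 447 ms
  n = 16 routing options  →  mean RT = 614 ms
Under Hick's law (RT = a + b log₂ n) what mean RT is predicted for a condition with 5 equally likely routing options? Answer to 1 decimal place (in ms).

Solve the two-equation system in a and b:
  b = (614 − 447) / (log₂ 16 − log₂ 4) = 167 / (4 − 2) = 83.500 ms/bit
  a = 447 − 83.500 × 2 = 280.000 ms
Then RT(5) = 280.000 + 83.500 × log₂ 5 = 280.000 + 83.500 × 2.3219 ≈ 473.881 ms.

473.9 ms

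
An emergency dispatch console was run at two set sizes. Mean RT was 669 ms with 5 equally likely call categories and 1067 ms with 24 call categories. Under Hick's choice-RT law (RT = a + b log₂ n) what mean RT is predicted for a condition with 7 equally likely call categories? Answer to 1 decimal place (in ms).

754.4 ms

With log₂ n on the abscissa the relation is linear; from the two conditions:
  b = (1067 − 669) / (log₂ 24 − log₂ 5) = 398 / (4.5850 − 2.3219) = 175.870 ms/bit
  a = 669 − 175.870 × 2.3219 = 260.642 ms
Then RT(7) = 260.642 + 175.870 × log₂ 7 = 260.642 + 175.870 × 2.8074 ≈ 754.372 ms.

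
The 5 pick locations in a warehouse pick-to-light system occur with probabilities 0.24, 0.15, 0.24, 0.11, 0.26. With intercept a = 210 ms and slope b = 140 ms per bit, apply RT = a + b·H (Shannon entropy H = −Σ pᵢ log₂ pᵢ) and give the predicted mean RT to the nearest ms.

526 ms

Entropy contributions −pᵢ log₂ pᵢ: 0.4941, 0.4105, 0.4941, 0.3503, 0.5053; sum H = 2.2544 bits.
RT = a + bH = 210 + 140·2.2544 = 525.61 ms.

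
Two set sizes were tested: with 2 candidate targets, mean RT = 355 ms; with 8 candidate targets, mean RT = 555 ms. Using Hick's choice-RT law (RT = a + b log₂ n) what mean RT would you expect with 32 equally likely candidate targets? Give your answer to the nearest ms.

755 ms

Solve the two-equation system in a and b:
  b = (555 − 355) / (log₂ 8 − log₂ 2) = 200 / (3 − 1) = 100 ms/bit
  a = 355 − 100 × 1 = 255 ms
Then RT(32) = 255 + 100 × log₂ 32 = 255 + 100 × 5 ≈ 755.000 ms.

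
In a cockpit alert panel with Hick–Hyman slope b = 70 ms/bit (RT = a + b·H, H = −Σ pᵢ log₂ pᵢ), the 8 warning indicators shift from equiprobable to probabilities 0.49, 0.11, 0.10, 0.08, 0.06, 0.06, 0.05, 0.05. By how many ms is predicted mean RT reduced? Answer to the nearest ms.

The RT saving is b·ΔH. Equiprobable H₀ = log₂(8) = 3.0000 bits; with the given probabilities H = 2.3975 bits.
b·(H₀ − H) = 70 × (3.0000 − 2.3975) = 42.17 ms.

42 ms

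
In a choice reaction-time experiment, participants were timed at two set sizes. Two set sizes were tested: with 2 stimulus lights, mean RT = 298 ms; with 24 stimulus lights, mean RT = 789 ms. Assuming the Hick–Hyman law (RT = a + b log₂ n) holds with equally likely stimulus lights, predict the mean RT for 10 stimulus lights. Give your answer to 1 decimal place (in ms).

616.0 ms

Fit slope and intercept:
  b = (789 − 298) / (log₂ 24 − log₂ 2) = 491 / (4.5850 − 1) = 136.961 ms/bit
  a = 298 − 136.961 × 1 = 161.039 ms
Then RT(10) = 161.039 + 136.961 × log₂ 10 = 161.039 + 136.961 × 3.3219 ≈ 616.014 ms.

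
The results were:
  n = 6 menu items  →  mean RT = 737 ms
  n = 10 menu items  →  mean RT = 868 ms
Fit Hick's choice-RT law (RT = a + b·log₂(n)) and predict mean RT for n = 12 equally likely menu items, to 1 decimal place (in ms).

914.8 ms

With log₂ n on the abscissa the relation is linear; from the two conditions:
  b = (868 − 737) / (log₂ 10 − log₂ 6) = 131 / (3.3219 − 2.5850) = 177.756 ms/bit
  a = 737 − 177.756 × 2.5850 = 277.508 ms
Then RT(12) = 277.508 + 177.756 × log₂ 12 = 277.508 + 177.756 × 3.5850 ≈ 914.756 ms.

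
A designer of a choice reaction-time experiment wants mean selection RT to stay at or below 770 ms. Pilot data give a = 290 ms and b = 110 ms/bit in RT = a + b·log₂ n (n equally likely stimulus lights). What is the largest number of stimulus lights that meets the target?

Set 290 + 110·log₂ n ≤ 770 → log₂ n ≤ (770 − 290)/110 = 4.3636.
So n ≤ 2^4.3636 = 20.587; the largest integer n is 20.

20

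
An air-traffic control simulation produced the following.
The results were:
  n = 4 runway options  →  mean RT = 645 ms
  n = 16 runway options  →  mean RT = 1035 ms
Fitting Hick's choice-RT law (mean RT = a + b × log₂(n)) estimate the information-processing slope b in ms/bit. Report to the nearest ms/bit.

195 ms/bit

b = (RT₂ − RT₁)/(log₂ n₂ − log₂ n₁) = (1035 − 645)/(4 − 2) = 195 ms/bit.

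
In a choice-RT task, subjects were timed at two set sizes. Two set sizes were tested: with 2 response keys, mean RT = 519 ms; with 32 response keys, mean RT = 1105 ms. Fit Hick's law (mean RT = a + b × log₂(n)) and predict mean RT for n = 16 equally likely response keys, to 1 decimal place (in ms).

Solve the two-equation system in a and b:
  b = (1105 − 519) / (log₂ 32 − log₂ 2) = 586 / (5 − 1) = 146.500 ms/bit
  a = 519 − 146.500 × 1 = 372.500 ms
Then RT(16) = 372.500 + 146.500 × log₂ 16 = 372.500 + 146.500 × 4 ≈ 958.500 ms.

958.5 ms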